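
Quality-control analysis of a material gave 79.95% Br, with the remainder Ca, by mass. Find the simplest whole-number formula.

Assume 100 g: 79.95 g Br, 20.05 g Ca.
n(Br) = 79.95/79.90 = 1.001, n(Ca) = 20.05/40.08 = 0.5002
Divide by the smallest (0.5002 mol Ca): Br 2.000, Ca 1.000
Ratio ≈ 2:1, so the empirical formula is Br2Ca

Br2Ca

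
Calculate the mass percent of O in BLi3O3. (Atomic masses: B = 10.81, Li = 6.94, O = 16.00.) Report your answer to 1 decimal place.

Molar mass = 1(10.81) + 3(6.94) + 3(16.00) = 79.630 g/mol
Mass of O per mole = 3 × 16.00 = 48.000 g
% O = 48.000 / 79.630 × 100 = 60.3%

60.3%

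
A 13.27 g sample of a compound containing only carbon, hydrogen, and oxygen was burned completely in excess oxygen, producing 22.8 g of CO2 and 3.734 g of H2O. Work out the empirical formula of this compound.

C5H4O4

mol C = 22.8 / 44.01 = 0.5181; mass C = 0.5181 × 12.01 = 6.222 g
mol H = 2 × (3.734 / 18.02) = 0.4144; mass H = 0.4144 × 1.008 = 0.4177 g
mass O = 13.27 − (6.640) = 6.630 g → mol O = 0.4144
Smallest is O at 0.4144 mol; normalising gives C 1.250, H 1.000, O 1.000
Scaling by 4: C 5.00, H 4.00, O 4.00 → C5H4O4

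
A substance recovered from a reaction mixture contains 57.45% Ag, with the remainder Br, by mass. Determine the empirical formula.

AgBr

Assume 100 g: 57.45 g Ag, 42.55 g Br.
Moles — Ag: 57.45 / 107.87 = 0.5326 mol; Br: 42.55 / 79.90 = 0.5325 mol
Divide by the smallest (0.5325 mol Br): Ag 1.000, Br 1.000
→ AgBr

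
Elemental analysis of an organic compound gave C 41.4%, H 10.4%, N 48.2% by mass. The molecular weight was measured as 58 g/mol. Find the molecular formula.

C2H6N2

Assume 100 g: 41.4 g C, 10.4 g H, 48.2 g N.
n(C) = 41.4/12.01 = 3.447, n(H) = 10.4/1.008 = 10.32, n(N) = 48.2/14.01 = 3.44
Divide by the smallest (3.44 mol N): C 1.002, H 2.999, N 1.000
Ratio ≈ 1:3:1, so the empirical formula is CH3N
Empirical-formula mass = 29.04 g/mol
n = 58 / 29.04 = 2.00 ≈ 2
Molecular formula = (CH3N)×2 = C2H6N2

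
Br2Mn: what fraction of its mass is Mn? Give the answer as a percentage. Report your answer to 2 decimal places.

25.58%

Molar mass = 2(79.90) + 1(54.94) = 214.740 g/mol
Mass of Mn per mole = 1 × 54.94 = 54.940 g
% Mn = 54.940 / 214.740 × 100 = 25.58%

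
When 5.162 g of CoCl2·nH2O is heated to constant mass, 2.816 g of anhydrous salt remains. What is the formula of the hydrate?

Mass of water lost = 5.162 − 2.816 = 2.346 g → 2.346 / 18.02 = 0.1302 mol H2O
Molar mass of CoCl2 = 129.83 g/mol → mol CoCl2 = 2.816 / 129.83 = 0.02169
n = 0.1302 / 0.02169 = 6.00 ≈ 6 → CoCl2·6H2O

CoCl2·6H2O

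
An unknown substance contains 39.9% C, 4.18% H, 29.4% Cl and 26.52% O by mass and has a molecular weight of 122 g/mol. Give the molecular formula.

Assume 100 g: 39.9 g C, 4.18 g H, 29.4 g Cl, 26.52 g O.
n(C) = 39.9/12.01 = 3.322, n(H) = 4.18/1.008 = 4.147, n(Cl) = 29.4/35.45 = 0.8293, n(O) = 26.52/16.00 = 1.657
Divide by the smallest (0.8293 mol Cl): C 4.006, H 5.000, Cl 1.000, O 1.999
→ C4H5ClO2
Empirical-formula mass = 120.53 g/mol
n = 122 / 120.53 = 1.01 ≈ 1
Molecular formula = empirical formula = C4H5ClO2

C4H5ClO2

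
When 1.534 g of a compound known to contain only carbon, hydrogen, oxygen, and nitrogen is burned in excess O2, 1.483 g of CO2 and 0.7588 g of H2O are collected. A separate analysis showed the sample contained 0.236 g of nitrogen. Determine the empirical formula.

C2H5NO3

mol C = 1.483 / 44.01 = 0.03370; mass C = 0.03370 × 12.01 = 0.4047 g
mol H = 2 × (0.7588 / 18.02) = 0.08422; mass H = 0.08422 × 1.008 = 0.08489 g
mol N = 0.236 / 14.01 = 0.01685
mass O = 1.534 − (0.7256) = 0.8084 g → mol O = 0.05053
Smallest is N at 0.01685 mol; normalising gives C 2.000, H 5.000, N 1.000, O 2.999
Ratio ≈ 2:5:1:3, so the empirical formula is C2H5NO3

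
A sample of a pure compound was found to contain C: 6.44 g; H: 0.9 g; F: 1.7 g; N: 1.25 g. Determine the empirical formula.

Moles — C: 6.44 / 12.01 = 0.5362 mol; H: 0.9 / 1.008 = 0.8929 mol; F: 1.7 / 19.00 = 0.08947 mol; N: 1.25 / 14.01 = 0.08922 mol
Smallest is N at 0.08922 mol; normalising gives C 6.010, H 10.007, F 1.003, N 1.000
→ C6H10FN

C6H10FN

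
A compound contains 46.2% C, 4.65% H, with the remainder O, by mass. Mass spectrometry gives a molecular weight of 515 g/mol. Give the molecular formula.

C20H24O16

Assume 100 g: 46.2 g C, 4.65 g H, 49.15 g O.
Moles — C: 46.2 / 12.01 = 3.847 mol; H: 4.65 / 1.008 = 4.613 mol; O: 49.15 / 16.00 = 3.072 mol
Ratios (÷ 3.072): C 1.252, H 1.502, O 1.000
Scaling by 4: C 5.01, H 6.01, O 4.00 → C5H6O4
Empirical-formula mass = 130.10 g/mol
n = 515 / 130.10 = 3.96 ≈ 4
Molecular formula = (C5H6O4)×4 = C20H24O16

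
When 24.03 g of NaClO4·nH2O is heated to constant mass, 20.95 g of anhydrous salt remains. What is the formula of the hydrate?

Mass of water lost = 24.03 − 20.95 = 3.08 g → 3.08 / 18.02 = 0.1709 mol H2O
Molar mass of NaClO4 = 122.44 g/mol → mol NaClO4 = 20.95 / 122.44 = 0.1711
n = 0.1709 / 0.1711 = 1.00 ≈ 1 → NaClO4·H2O

NaClO4·H2O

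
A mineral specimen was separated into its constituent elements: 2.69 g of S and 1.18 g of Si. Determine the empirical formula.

S2Si

n(S) = 2.69/32.07 = 0.08388, n(Si) = 1.18/28.09 = 0.04201
Smallest is Si at 0.04201 mol; normalising gives S 1.997, Si 1.000
Ratio ≈ 2:1, so the empirical formula is S2Si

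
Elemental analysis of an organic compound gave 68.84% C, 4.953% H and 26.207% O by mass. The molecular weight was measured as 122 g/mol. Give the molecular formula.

Assume 100 g: 68.84 g C, 4.953 g H, 26.207 g O.
C: 68.84 g ÷ 12.01 g/mol = 5.732 mol
H: 4.953 g ÷ 1.008 g/mol = 4.914 mol
O: 26.207 g ÷ 16.00 g/mol = 1.638 mol
Smallest is O at 1.638 mol; normalising gives C 3.499, H 3.000, O 1.000
Scaling by 2: C 7.00, H 6.00, O 2.00 → C7H6O2
Empirical-formula mass = 122.12 g/mol
n = 122 / 122.12 = 1.00 ≈ 1
Molecular formula = empirical formula = C7H6O2

C7H6O2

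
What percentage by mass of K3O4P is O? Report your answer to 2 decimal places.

30.15%

Molar mass = 3(39.10) + 4(16.00) + 1(30.97) = 212.270 g/mol
Mass of O per mole = 4 × 16.00 = 64.000 g
% O = 64.000 / 212.270 × 100 = 30.15%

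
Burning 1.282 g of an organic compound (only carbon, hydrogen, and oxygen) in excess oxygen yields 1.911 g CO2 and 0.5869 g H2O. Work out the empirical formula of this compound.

mol C = 1.911 / 44.01 = 0.04342; mass C = 0.04342 × 12.01 = 0.5215 g
mol H = 2 × (0.5869 / 18.02) = 0.06514; mass H = 0.06514 × 1.008 = 0.06566 g
mass O = 1.282 − (0.5872) = 0.6948 g → mol O = 0.04343
Divide by the smallest (0.04342 mol C): C 1.000, H 1.500, O 1.000
Scaling by 2: C 2.00, H 3.00, O 2.00 → C2H3O2

C2H3O2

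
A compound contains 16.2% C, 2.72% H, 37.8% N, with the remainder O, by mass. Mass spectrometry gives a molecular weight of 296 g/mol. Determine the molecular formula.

C4H8N8O8

Assume 100 g: 16.2 g C, 2.72 g H, 37.8 g N, 43.28 g O.
Moles — C: 16.2 / 12.01 = 1.349 mol; H: 2.72 / 1.008 = 2.698 mol; N: 37.8 / 14.01 = 2.698 mol; O: 43.28 / 16.00 = 2.705 mol
Ratios (÷ 1.349): C 1.000, H 2.000, N 2.000, O 2.005
Ratio ≈ 1:2:2:2, so the empirical formula is CH2N2O2
Empirical-formula mass = 74.05 g/mol
n = 296 / 74.05 = 4.00 ≈ 4
Molecular formula = (CH2N2O2)×4 = C4H8N8O8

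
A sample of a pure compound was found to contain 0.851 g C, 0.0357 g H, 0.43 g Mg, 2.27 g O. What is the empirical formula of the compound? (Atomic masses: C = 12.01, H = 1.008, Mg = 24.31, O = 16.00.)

C4H2MgO8

Moles — C: 0.851 / 12.01 = 0.07086 mol; H: 0.0357 / 1.008 = 0.03542 mol; Mg: 0.43 / 24.31 = 0.01769 mol; O: 2.27 / 16.00 = 0.1419 mol
Divide by the smallest (0.01769 mol Mg): C 4.006, H 2.002, Mg 1.000, O 8.021
Ratio ≈ 4:2:1:8, so the empirical formula is C4H2MgO8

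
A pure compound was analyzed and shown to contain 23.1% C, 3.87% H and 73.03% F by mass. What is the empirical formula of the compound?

CH2F2

Assume 100 g: 23.1 g C, 3.87 g H, 73.03 g F.
Moles — C: 23.1 / 12.01 = 1.923 mol; H: 3.87 / 1.008 = 3.839 mol; F: 73.03 / 19.00 = 3.844 mol
Smallest is C at 1.923 mol; normalising gives C 1.000, H 1.996, F 1.998
Ratio ≈ 1:2:2, so the empirical formula is CH2F2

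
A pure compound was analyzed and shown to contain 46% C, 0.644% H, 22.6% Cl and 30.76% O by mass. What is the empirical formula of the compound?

C6HClO3

Assume 100 g: 46 g C, 0.644 g H, 22.6 g Cl, 30.76 g O.
C: 46 g ÷ 12.01 g/mol = 3.83 mol
H: 0.644 g ÷ 1.008 g/mol = 0.6389 mol
Cl: 22.6 g ÷ 35.45 g/mol = 0.6375 mol
O: 30.76 g ÷ 16.00 g/mol = 1.923 mol
Divide by the smallest (0.6375 mol Cl): C 6.008, H 1.002, Cl 1.000, O 3.016
→ C6HClO3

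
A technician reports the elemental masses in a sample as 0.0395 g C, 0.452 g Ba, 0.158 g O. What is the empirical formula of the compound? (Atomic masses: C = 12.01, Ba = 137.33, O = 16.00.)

Moles — C: 0.0395 / 12.01 = 0.003289 mol; Ba: 0.452 / 137.33 = 0.003291 mol; O: 0.158 / 16.00 = 0.009875 mol
Ratios (÷ 0.003289): C 1.000, Ba 1.001, O 3.002
→ CBaO3

CBaO3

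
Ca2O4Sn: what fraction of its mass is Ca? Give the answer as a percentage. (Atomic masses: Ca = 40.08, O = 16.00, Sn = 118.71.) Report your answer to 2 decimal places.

30.49%

Molar mass = 2(40.08) + 4(16.00) + 1(118.71) = 262.870 g/mol
Mass of Ca per mole = 2 × 40.08 = 80.160 g
% Ca = 80.160 / 262.870 × 100 = 30.49%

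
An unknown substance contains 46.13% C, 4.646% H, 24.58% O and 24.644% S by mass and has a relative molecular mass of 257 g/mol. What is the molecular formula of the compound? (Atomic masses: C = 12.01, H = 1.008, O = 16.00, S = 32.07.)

Assume 100 g: 46.13 g C, 4.646 g H, 24.58 g O, 24.644 g S.
Moles — C: 46.13 / 12.01 = 3.841 mol; H: 4.646 / 1.008 = 4.609 mol; O: 24.58 / 16.00 = 1.536 mol; S: 24.644 / 32.07 = 0.7684 mol
Divide by the smallest (0.7684 mol S): C 4.998, H 5.998, O 1.999, S 1.000
Ratio ≈ 5:6:2:1, so the empirical formula is C5H6O2S
Empirical-formula mass = 130.17 g/mol
n = 257 / 130.17 = 1.97 ≈ 2
Molecular formula = (C5H6O2S)×2 = C10H12O4S2

C10H12O4S2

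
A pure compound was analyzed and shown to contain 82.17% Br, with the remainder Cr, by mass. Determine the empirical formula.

Br3Cr

Assume 100 g: 82.17 g Br, 17.83 g Cr.
Moles — Br: 82.17 / 79.90 = 1.028 mol; Cr: 17.83 / 52.00 = 0.3429 mol
Smallest is Cr at 0.3429 mol; normalising gives Br 2.999, Cr 1.000
≈ 3:1 → Br3Cr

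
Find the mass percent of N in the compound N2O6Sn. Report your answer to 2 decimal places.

11.54%

Molar mass = 2(14.01) + 6(16.00) + 1(118.71) = 242.730 g/mol
Mass of N per mole = 2 × 14.01 = 28.020 g
% N = 28.020 / 242.730 × 100 = 11.54%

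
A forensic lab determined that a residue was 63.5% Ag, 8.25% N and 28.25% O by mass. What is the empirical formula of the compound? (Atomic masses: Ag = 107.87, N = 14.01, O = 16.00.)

Assume 100 g: 63.5 g Ag, 8.25 g N, 28.25 g O.
Moles — Ag: 63.5 / 107.87 = 0.5887 mol; N: 8.25 / 14.01 = 0.5889 mol; O: 28.25 / 16.00 = 1.766 mol
Divide by the smallest (0.5887 mol Ag): Ag 1.000, N 1.000, O 2.999
Ratio ≈ 1:1:3, so the empirical formula is AgNO3

AgNO3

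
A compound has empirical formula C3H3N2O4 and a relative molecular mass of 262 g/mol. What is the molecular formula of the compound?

C6H6N4O8

Empirical-formula mass = 131.07 g/mol
n = 262 / 131.07 = 2.00 ≈ 2
Molecular formula = (C3H3N2O4)2 = C6H6N4O8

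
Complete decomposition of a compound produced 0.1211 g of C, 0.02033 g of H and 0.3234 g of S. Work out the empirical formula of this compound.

CH2S

n(C) = 0.1211/12.01 = 0.01008, n(H) = 0.02033/1.008 = 0.02017, n(S) = 0.3234/32.07 = 0.01008
Smallest is C at 0.01008 mol; normalising gives C 1.000, H 2.000, S 1.000
≈ 1:2:1 → CH2S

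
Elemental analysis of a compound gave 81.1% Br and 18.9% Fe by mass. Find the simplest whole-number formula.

Assume 100 g: 81.1 g Br, 18.9 g Fe.
Moles — Br: 81.1 / 79.90 = 1.015 mol; Fe: 18.9 / 55.85 = 0.3384 mol
Ratios (÷ 0.3384): Br 2.999, Fe 1.000
Ratio ≈ 3:1, so the empirical formula is Br3Fe

Br3Fe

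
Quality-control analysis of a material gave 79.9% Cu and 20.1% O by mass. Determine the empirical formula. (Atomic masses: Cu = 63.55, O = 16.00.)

CuO

Assume 100 g: 79.9 g Cu, 20.1 g O.
Cu: 79.9 g ÷ 63.55 g/mol = 1.257 mol
O: 20.1 g ÷ 16.00 g/mol = 1.256 mol
Smallest is O at 1.256 mol; normalising gives Cu 1.001, O 1.000
≈ 1:1 → CuO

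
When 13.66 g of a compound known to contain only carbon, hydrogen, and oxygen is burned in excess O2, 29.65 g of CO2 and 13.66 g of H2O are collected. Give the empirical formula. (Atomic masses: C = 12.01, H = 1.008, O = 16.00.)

C8H18O3

mol C = 29.65 / 44.01 = 0.6737; mass C = 0.6737 × 12.01 = 8.091 g
mol H = 2 × (13.66 / 18.02) = 1.516; mass H = 1.516 × 1.008 = 1.528 g
mass O = 13.66 − (9.619) = 4.041 g → mol O = 0.2525
Smallest is O at 0.2525 mol; normalising gives C 2.668, H 6.004, O 1.000
Multiply by 3: C 8.00, H 18.01, O 3.00 → C8H18O3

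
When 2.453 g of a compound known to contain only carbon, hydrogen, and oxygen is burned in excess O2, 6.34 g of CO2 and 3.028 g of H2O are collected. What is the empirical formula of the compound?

C6H14O

mol C = 6.34 / 44.01 = 0.1441; mass C = 0.1441 × 12.01 = 1.730 g
mol H = 2 × (3.028 / 18.02) = 0.3361; mass H = 0.3361 × 1.008 = 0.3388 g
mass O = 2.453 − (2.069) = 0.3841 g → mol O = 0.02401
Divide by the smallest (0.02401 mol O): C 6.001, H 13.999, O 1.000
→ C6H14O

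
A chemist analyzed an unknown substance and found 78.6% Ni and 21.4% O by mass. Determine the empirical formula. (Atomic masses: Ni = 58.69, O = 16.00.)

Assume 100 g: 78.6 g Ni, 21.4 g O.
n(Ni) = 78.6/58.69 = 1.339, n(O) = 21.4/16.00 = 1.337
Ratios (÷ 1.337): Ni 1.001, O 1.000
≈ 1:1 → NiO

NiO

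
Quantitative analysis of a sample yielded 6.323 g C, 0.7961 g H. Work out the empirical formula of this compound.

Moles — C: 6.323 / 12.01 = 0.5265 mol; H: 0.7961 / 1.008 = 0.7898 mol
Ratios (÷ 0.5265): C 1.000, H 1.500
×2: C 2.00, H 3.00 → C2H3

C2H3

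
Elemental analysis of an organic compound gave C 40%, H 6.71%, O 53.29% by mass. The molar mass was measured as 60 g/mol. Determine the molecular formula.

Assume 100 g: 40 g C, 6.71 g H, 53.29 g O.
Moles — C: 40 / 12.01 = 3.331 mol; H: 6.71 / 1.008 = 6.657 mol; O: 53.29 / 16.00 = 3.331 mol
Divide by the smallest (3.331 mol C): C 1.000, H 1.999, O 1.000
≈ 1:2:1 → CH2O
Empirical-formula mass = 30.03 g/mol
n = 60 / 30.03 = 2.00 ≈ 2
Molecular formula = (CH2O)×2 = C2H4O2

C2H4O2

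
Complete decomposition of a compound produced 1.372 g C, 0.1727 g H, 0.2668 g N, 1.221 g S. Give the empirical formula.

n(C) = 1.372/12.01 = 0.1142, n(H) = 0.1727/1.008 = 0.1713, n(N) = 0.2668/14.01 = 0.01904, n(S) = 1.221/32.07 = 0.03807
Smallest is N at 0.01904 mol; normalising gives C 5.999, H 8.997, N 1.000, S 1.999
≈ 6:9:1:2 → C6H9NS2

C6H9NS2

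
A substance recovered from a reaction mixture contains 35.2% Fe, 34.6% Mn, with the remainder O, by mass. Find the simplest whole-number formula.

FeMnO3

Assume 100 g: 35.2 g Fe, 34.6 g Mn, 30.2 g O.
Moles — Fe: 35.2 / 55.85 = 0.6303 mol; Mn: 34.6 / 54.94 = 0.6298 mol; O: 30.2 / 16.00 = 1.887 mol
Divide by the smallest (0.6298 mol Mn): Fe 1.001, Mn 1.000, O 2.997
Ratio ≈ 1:1:3, so the empirical formula is FeMnO3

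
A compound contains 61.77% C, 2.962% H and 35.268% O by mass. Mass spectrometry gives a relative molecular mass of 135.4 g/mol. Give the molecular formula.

C7H4O3

Assume 100 g: 61.77 g C, 2.962 g H, 35.268 g O.
n(C) = 61.77/12.01 = 5.143, n(H) = 2.962/1.008 = 2.938, n(O) = 35.268/16.00 = 2.204
Smallest is O at 2.204 mol; normalising gives C 2.333, H 1.333, O 1.000
×3: C 7.00, H 4.00, O 3.00 → C7H4O3
Empirical-formula mass = 136.10 g/mol
n = 135.4 / 136.10 = 0.99 ≈ 1
Molecular formula = empirical formula = C7H4O3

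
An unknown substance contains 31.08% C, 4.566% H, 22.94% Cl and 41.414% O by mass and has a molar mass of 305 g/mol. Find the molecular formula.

C8H14Cl2O8

Assume 100 g: 31.08 g C, 4.566 g H, 22.94 g Cl, 41.414 g O.
n(C) = 31.08/12.01 = 2.588, n(H) = 4.566/1.008 = 4.53, n(Cl) = 22.94/35.45 = 0.6471, n(O) = 41.414/16.00 = 2.588
Divide by the smallest (0.6471 mol Cl): C 3.999, H 7.000, Cl 1.000, O 4.000
≈ 4:7:1:4 → C4H7ClO4
Empirical-formula mass = 154.55 g/mol
n = 305 / 154.55 = 1.97 ≈ 2
Molecular formula = (C4H7ClO4)×2 = C8H14Cl2O8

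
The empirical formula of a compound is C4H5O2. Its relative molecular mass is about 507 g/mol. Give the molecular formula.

C24H30O12

Empirical-formula mass = 85.08 g/mol
n = 507 / 85.08 = 5.96 ≈ 6
Molecular formula = (C4H5O2)6 = C24H30O12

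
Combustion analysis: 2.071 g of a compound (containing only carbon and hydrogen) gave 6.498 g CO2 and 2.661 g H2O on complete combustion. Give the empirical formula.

mol C = 6.498 / 44.01 = 0.1476; mass C = 0.1476 × 12.01 = 1.773 g
mol H = 2 × (2.661 / 18.02) = 0.2953; mass H = 0.2953 × 1.008 = 0.2977 g
Smallest is C at 0.1476 mol; normalising gives C 1.000, H 2.000
≈ 1:2 → CH2

CH2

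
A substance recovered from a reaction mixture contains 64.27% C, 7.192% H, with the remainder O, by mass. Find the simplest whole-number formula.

Assume 100 g: 64.27 g C, 7.192 g H, 28.538 g O.
C: 64.27 g ÷ 12.01 g/mol = 5.351 mol
H: 7.192 g ÷ 1.008 g/mol = 7.135 mol
O: 28.538 g ÷ 16.00 g/mol = 1.784 mol
Divide by the smallest (1.784 mol O): C 3.000, H 4.000, O 1.000
≈ 3:4:1 → C3H4O

C3H4O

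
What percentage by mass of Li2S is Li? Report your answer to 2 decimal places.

30.21%

Molar mass = 2(6.94) + 1(32.07) = 45.950 g/mol
Mass of Li per mole = 2 × 6.94 = 13.880 g
% Li = 13.880 / 45.950 × 100 = 30.21%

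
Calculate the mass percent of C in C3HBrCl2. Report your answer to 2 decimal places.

Molar mass = 3(12.01) + 1(1.008) + 1(79.90) + 2(35.45) = 187.838 g/mol
Mass of C per mole = 3 × 12.01 = 36.030 g
% C = 36.030 / 187.838 × 100 = 19.18%

19.18%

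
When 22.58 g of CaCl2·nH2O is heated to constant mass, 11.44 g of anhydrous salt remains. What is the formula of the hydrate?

Mass of water lost = 22.58 − 11.44 = 11.14 g → 11.14 / 18.02 = 0.6182 mol H2O
Molar mass of CaCl2 = 110.98 g/mol → mol CaCl2 = 11.44 / 110.98 = 0.1031
n = 0.6182 / 0.1031 = 6.00 ≈ 6 → CaCl2·6H2O

CaCl2·6H2O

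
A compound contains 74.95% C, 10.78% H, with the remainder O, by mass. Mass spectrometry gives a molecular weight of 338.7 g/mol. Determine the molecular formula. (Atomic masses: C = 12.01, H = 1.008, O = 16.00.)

C21H36O3

Assume 100 g: 74.95 g C, 10.78 g H, 14.27 g O.
C: 74.95 g ÷ 12.01 g/mol = 6.241 mol
H: 10.78 g ÷ 1.008 g/mol = 10.69 mol
O: 14.27 g ÷ 16.00 g/mol = 0.8919 mol
Divide by the smallest (0.8919 mol O): C 6.997, H 11.991, O 1.000
→ C7H12O
Empirical-formula mass = 112.17 g/mol
n = 338.7 / 112.17 = 3.02 ≈ 3
Molecular formula = (C7H12O)×3 = C21H36O3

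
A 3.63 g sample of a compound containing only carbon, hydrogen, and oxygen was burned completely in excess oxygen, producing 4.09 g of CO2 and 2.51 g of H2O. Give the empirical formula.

mol C = 4.09 / 44.01 = 0.09293; mass C = 0.09293 × 12.01 = 1.116 g
mol H = 2 × (2.51 / 18.02) = 0.2786; mass H = 0.2786 × 1.008 = 0.2808 g
mass O = 3.63 − (1.397) = 2.233 g → mol O = 0.1396
Ratios (÷ 0.09293): C 1.000, H 2.998, O 1.502
×2: C 2.00, H 6.00, O 3.00 → C2H6O3

C2H6O3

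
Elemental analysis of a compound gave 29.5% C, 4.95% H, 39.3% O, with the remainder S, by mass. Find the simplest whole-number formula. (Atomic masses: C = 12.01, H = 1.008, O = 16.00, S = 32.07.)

Assume 100 g: 29.5 g C, 4.95 g H, 39.3 g O, 26.25 g S.
C: 29.5 g ÷ 12.01 g/mol = 2.456 mol
H: 4.95 g ÷ 1.008 g/mol = 4.911 mol
O: 39.3 g ÷ 16.00 g/mol = 2.456 mol
S: 26.25 g ÷ 32.07 g/mol = 0.8185 mol
Smallest is S at 0.8185 mol; normalising gives C 3.001, H 5.999, O 3.001, S 1.000
Ratio ≈ 3:6:3:1, so the empirical formula is C3H6O3S

C3H6O3S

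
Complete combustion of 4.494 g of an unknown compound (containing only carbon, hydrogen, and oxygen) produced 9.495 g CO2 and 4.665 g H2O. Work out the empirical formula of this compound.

mol C = 9.495 / 44.01 = 0.2157; mass C = 0.2157 × 12.01 = 2.591 g
mol H = 2 × (4.665 / 18.02) = 0.5178; mass H = 0.5178 × 1.008 = 0.5219 g
mass O = 4.494 − (3.113) = 1.381 g → mol O = 0.08631
Ratios (÷ 0.08631): C 2.500, H 5.999, O 1.000
Scaling by 2: C 5.00, H 12.00, O 2.00 → C5H12O2

C5H12O2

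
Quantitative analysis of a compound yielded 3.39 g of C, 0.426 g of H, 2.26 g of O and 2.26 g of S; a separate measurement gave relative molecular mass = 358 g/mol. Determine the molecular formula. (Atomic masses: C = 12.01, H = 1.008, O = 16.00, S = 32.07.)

n(C) = 3.39/12.01 = 0.2823, n(H) = 0.426/1.008 = 0.4226, n(O) = 2.26/16.00 = 0.1412, n(S) = 2.26/32.07 = 0.07047
Ratios (÷ 0.07047): C 4.005, H 5.997, O 2.004, S 1.000
Ratio ≈ 4:6:2:1, so the empirical formula is C4H6O2S
Empirical-formula mass = 118.16 g/mol
n = 358 / 118.16 = 3.03 ≈ 3
Molecular formula = (C4H6O2S)×3 = C12H18O6S3

C12H18O6S3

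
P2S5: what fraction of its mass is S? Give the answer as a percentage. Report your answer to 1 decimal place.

Molar mass = 2(30.97) + 5(32.07) = 222.290 g/mol
Mass of S per mole = 5 × 32.07 = 160.350 g
% S = 160.350 / 222.290 × 100 = 72.1%

72.1%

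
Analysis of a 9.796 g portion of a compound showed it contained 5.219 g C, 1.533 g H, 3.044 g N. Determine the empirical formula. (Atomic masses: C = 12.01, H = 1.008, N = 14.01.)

C: 5.219 g ÷ 12.01 g/mol = 0.4346 mol
H: 1.533 g ÷ 1.008 g/mol = 1.521 mol
N: 3.044 g ÷ 14.01 g/mol = 0.2173 mol
Ratios (÷ 0.2173): C 2.000, H 7.000, N 1.000
≈ 2:7:1 → C2H7N

C2H7N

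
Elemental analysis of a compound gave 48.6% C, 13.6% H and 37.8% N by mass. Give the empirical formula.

C3H10N2

Assume 100 g: 48.6 g C, 13.6 g H, 37.8 g N.
C: 48.6 g ÷ 12.01 g/mol = 4.047 mol
H: 13.6 g ÷ 1.008 g/mol = 13.49 mol
N: 37.8 g ÷ 14.01 g/mol = 2.698 mol
Divide by the smallest (2.698 mol N): C 1.500, H 5.001, N 1.000
×2: C 3.00, H 10.00, N 2.00 → C3H10N2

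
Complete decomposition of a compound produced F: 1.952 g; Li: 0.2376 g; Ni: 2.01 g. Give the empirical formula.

F3LiNi

F: 1.952 g ÷ 19.00 g/mol = 0.1027 mol
Li: 0.2376 g ÷ 6.94 g/mol = 0.03424 mol
Ni: 2.01 g ÷ 58.69 g/mol = 0.03425 mol
Ratios (÷ 0.03424): F 3.001, Li 1.000, Ni 1.000
Ratio ≈ 3:1:1, so the empirical formula is F3LiNi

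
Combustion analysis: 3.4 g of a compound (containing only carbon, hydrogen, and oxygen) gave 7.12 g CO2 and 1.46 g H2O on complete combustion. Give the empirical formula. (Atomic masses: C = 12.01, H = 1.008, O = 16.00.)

C2H2O

mol C = 7.12 / 44.01 = 0.1618; mass C = 0.1618 × 12.01 = 1.943 g
mol H = 2 × (1.46 / 18.02) = 0.1620; mass H = 0.1620 × 1.008 = 0.1633 g
mass O = 3.4 − (2.106) = 1.294 g → mol O = 0.08085
Divide by the smallest (0.08085 mol O): C 2.001, H 2.004, O 1.000
Ratio ≈ 2:2:1, so the empirical formula is C2H2O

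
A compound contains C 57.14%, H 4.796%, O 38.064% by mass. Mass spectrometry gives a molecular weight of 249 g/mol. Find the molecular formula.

Assume 100 g: 57.14 g C, 4.796 g H, 38.064 g O.
Moles — C: 57.14 / 12.01 = 4.758 mol; H: 4.796 / 1.008 = 4.758 mol; O: 38.064 / 16.00 = 2.379 mol
Smallest is O at 2.379 mol; normalising gives C 2.000, H 2.000, O 1.000
≈ 2:2:1 → C2H2O
Empirical-formula mass = 42.04 g/mol
n = 249 / 42.04 = 5.92 ≈ 6
Molecular formula = (C2H2O)×6 = C12H12O6

C12H12O6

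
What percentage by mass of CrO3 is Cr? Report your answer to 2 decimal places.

52.00%

Molar mass = 1(52.00) + 3(16.00) = 100.000 g/mol
Mass of Cr per mole = 1 × 52.00 = 52.000 g
% Cr = 52.000 / 100.000 × 100 = 52.00%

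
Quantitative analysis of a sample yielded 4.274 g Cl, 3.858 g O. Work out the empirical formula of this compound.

ClO2

n(Cl) = 4.274/35.45 = 0.1206, n(O) = 3.858/16.00 = 0.2411
Ratios (÷ 0.1206): Cl 1.000, O 2.000
→ ClO2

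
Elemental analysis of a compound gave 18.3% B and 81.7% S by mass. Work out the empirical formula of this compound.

Assume 100 g: 18.3 g B, 81.7 g S.
Moles — B: 18.3 / 10.81 = 1.693 mol; S: 81.7 / 32.07 = 2.548 mol
Divide by the smallest (1.693 mol B): B 1.000, S 1.505
Scaling by 2: B 2.00, S 3.01 → B2S3

B2S3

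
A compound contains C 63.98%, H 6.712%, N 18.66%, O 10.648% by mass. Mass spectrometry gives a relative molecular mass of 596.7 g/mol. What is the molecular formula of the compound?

C32H40N8O4

Assume 100 g: 63.98 g C, 6.712 g H, 18.66 g N, 10.648 g O.
Moles — C: 63.98 / 12.01 = 5.327 mol; H: 6.712 / 1.008 = 6.659 mol; N: 18.66 / 14.01 = 1.332 mol; O: 10.648 / 16.00 = 0.6655 mol
Ratios (÷ 0.6655): C 8.005, H 10.006, N 2.001, O 1.000
Ratio ≈ 8:10:2:1, so the empirical formula is C8H10N2O
Empirical-formula mass = 150.18 g/mol
n = 596.7 / 150.18 = 3.97 ≈ 4
Molecular formula = (C8H10N2O)×4 = C32H40N8O4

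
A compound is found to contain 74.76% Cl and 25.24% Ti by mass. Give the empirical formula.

Assume 100 g: 74.76 g Cl, 25.24 g Ti.
n(Cl) = 74.76/35.45 = 2.109, n(Ti) = 25.24/47.87 = 0.5273
Divide by the smallest (0.5273 mol Ti): Cl 4.000, Ti 1.000
→ Cl4Ti

Cl4Ti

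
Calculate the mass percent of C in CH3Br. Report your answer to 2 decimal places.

12.65%

Molar mass = 1(12.01) + 3(1.008) + 1(79.90) = 94.934 g/mol
Mass of C per mole = 1 × 12.01 = 12.010 g
% C = 12.010 / 94.934 × 100 = 12.65%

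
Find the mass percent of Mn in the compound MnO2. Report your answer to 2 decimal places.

Molar mass = 1(54.94) + 2(16.00) = 86.940 g/mol
Mass of Mn per mole = 1 × 54.94 = 54.940 g
% Mn = 54.940 / 86.940 × 100 = 63.19%

63.19%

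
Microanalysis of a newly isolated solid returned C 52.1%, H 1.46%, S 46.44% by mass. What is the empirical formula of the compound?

Assume 100 g: 52.1 g C, 1.46 g H, 46.44 g S.
n(C) = 52.1/12.01 = 4.338, n(H) = 1.46/1.008 = 1.448, n(S) = 46.44/32.07 = 1.448
Ratios (÷ 1.448): C 2.996, H 1.000, S 1.000
→ C3HS

C3HS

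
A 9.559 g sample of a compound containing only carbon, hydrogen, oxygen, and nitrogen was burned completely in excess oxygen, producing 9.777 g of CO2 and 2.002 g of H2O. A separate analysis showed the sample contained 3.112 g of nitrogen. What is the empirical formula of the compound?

CHNO

mol C = 9.777 / 44.01 = 0.2222; mass C = 0.2222 × 12.01 = 2.668 g
mol H = 2 × (2.002 / 18.02) = 0.2222; mass H = 0.2222 × 1.008 = 0.2240 g
mol N = 3.112 / 14.01 = 0.2221
mass O = 9.559 − (6.004) = 3.555 g → mol O = 0.2222
Ratios (÷ 0.2221): C 1.000, H 1.000, N 1.000, O 1.000
≈ 1:1:1:1 → CHNO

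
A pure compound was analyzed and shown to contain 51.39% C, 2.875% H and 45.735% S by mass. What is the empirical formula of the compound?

Assume 100 g: 51.39 g C, 2.875 g H, 45.735 g S.
C: 51.39 g ÷ 12.01 g/mol = 4.279 mol
H: 2.875 g ÷ 1.008 g/mol = 2.852 mol
S: 45.735 g ÷ 32.07 g/mol = 1.426 mol
Ratios (÷ 1.426): C 3.000, H 2.000, S 1.000
Ratio ≈ 3:2:1, so the empirical formula is C3H2S

C3H2S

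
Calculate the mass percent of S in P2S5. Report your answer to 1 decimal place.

72.1%

Molar mass = 2(30.97) + 5(32.07) = 222.290 g/mol
Mass of S per mole = 5 × 32.07 = 160.350 g
% S = 160.350 / 222.290 × 100 = 72.1%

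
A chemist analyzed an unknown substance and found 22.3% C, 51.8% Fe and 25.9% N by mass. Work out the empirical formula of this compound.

Assume 100 g: 22.3 g C, 51.8 g Fe, 25.9 g N.
n(C) = 22.3/12.01 = 1.857, n(Fe) = 51.8/55.85 = 0.9275, n(N) = 25.9/14.01 = 1.849
Smallest is Fe at 0.9275 mol; normalising gives C 2.002, Fe 1.000, N 1.993
≈ 2:1:2 → C2FeN2

C2FeN2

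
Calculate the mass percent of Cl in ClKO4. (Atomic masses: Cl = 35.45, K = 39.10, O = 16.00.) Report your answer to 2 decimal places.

Molar mass = 1(35.45) + 1(39.10) + 4(16.00) = 138.550 g/mol
Mass of Cl per mole = 1 × 35.45 = 35.450 g
% Cl = 35.450 / 138.550 × 100 = 25.59%

25.59%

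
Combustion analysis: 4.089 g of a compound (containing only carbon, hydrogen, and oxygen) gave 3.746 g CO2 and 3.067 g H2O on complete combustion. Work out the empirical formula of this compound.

mol C = 3.746 / 44.01 = 0.08512; mass C = 0.08512 × 12.01 = 1.022 g
mol H = 2 × (3.067 / 18.02) = 0.3404; mass H = 0.3404 × 1.008 = 0.3431 g
mass O = 4.089 − (1.365) = 2.724 g → mol O = 0.1702
Ratios (÷ 0.08512): C 1.000, H 3.999, O 2.000
Ratio ≈ 1:4:2, so the empirical formula is CH4O2

CH4O2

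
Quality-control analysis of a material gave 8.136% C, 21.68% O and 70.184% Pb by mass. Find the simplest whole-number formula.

C2O4Pb

Assume 100 g: 8.136 g C, 21.68 g O, 70.184 g Pb.
Moles — C: 8.136 / 12.01 = 0.6774 mol; O: 21.68 / 16.00 = 1.355 mol; Pb: 70.184 / 207.2 = 0.3387 mol
Smallest is Pb at 0.3387 mol; normalising gives C 2.000, O 4.000, Pb 1.000
Ratio ≈ 2:4:1, so the empirical formula is C2O4Pb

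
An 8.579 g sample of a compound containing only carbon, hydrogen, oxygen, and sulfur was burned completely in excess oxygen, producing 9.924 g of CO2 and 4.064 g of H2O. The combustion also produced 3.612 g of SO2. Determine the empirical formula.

C4H8O4S

mol C = 9.924 / 44.01 = 0.2255; mass C = 0.2255 × 12.01 = 2.708 g
mol H = 2 × (4.064 / 18.02) = 0.4511; mass H = 0.4511 × 1.008 = 0.4547 g
mol S = 3.612 / 64.07 = 0.05638; mass S = 1.808 g
mass O = 8.579 − (4.971) = 3.608 g → mol O = 0.2255
Smallest is S at 0.05638 mol; normalising gives C 4.000, H 8.001, O 4.000, S 1.000
→ C4H8O4S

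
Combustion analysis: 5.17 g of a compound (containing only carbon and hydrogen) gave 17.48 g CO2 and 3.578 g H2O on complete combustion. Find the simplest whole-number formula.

mol C = 17.48 / 44.01 = 0.3972; mass C = 0.3972 × 12.01 = 4.770 g
mol H = 2 × (3.578 / 18.02) = 0.3971; mass H = 0.3971 × 1.008 = 0.4003 g
Divide by the smallest (0.3971 mol H): C 1.000, H 1.000
Ratio ≈ 1:1, so the empirical formula is CH

CH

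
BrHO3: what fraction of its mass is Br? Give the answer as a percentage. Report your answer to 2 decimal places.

Molar mass = 1(79.90) + 1(1.008) + 3(16.00) = 128.908 g/mol
Mass of Br per mole = 1 × 79.90 = 79.900 g
% Br = 79.900 / 128.908 × 100 = 61.98%

61.98%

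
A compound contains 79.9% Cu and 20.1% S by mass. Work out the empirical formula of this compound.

Assume 100 g: 79.9 g Cu, 20.1 g S.
n(Cu) = 79.9/63.55 = 1.257, n(S) = 20.1/32.07 = 0.6268
Ratios (÷ 0.6268): Cu 2.006, S 1.000
≈ 2:1 → Cu2S

Cu2S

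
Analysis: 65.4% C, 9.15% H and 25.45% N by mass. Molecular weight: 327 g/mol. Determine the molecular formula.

Assume 100 g: 65.4 g C, 9.15 g H, 25.45 g N.
Moles — C: 65.4 / 12.01 = 5.445 mol; H: 9.15 / 1.008 = 9.077 mol; N: 25.45 / 14.01 = 1.817 mol
Ratios (÷ 1.817): C 2.998, H 4.997, N 1.000
Ratio ≈ 3:5:1, so the empirical formula is C3H5N
Empirical-formula mass = 55.08 g/mol
n = 327 / 55.08 = 5.94 ≈ 6
Molecular formula = (C3H5N)×6 = C18H30N6

C18H30N6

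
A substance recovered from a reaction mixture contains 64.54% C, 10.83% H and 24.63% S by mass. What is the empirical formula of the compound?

C7H14S

Assume 100 g: 64.54 g C, 10.83 g H, 24.63 g S.
C: 64.54 g ÷ 12.01 g/mol = 5.374 mol
H: 10.83 g ÷ 1.008 g/mol = 10.74 mol
S: 24.63 g ÷ 32.07 g/mol = 0.768 mol
Ratios (÷ 0.768): C 6.997, H 13.990, S 1.000
≈ 7:14:1 → C7H14S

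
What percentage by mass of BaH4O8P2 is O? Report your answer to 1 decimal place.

Molar mass = 1(137.33) + 4(1.008) + 8(16.00) + 2(30.97) = 331.302 g/mol
Mass of O per mole = 8 × 16.00 = 128.000 g
% O = 128.000 / 331.302 × 100 = 38.6%

38.6%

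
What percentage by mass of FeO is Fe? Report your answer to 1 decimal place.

77.7%

Molar mass = 1(55.85) + 1(16.00) = 71.850 g/mol
Mass of Fe per mole = 1 × 55.85 = 55.850 g
% Fe = 55.850 / 71.850 × 100 = 77.7%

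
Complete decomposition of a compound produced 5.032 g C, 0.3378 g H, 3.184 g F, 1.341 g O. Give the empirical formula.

C5H4F2O

n(C) = 5.032/12.01 = 0.419, n(H) = 0.3378/1.008 = 0.3351, n(F) = 3.184/19.00 = 0.1676, n(O) = 1.341/16.00 = 0.08381
Divide by the smallest (0.08381 mol O): C 4.999, H 3.998, F 1.999, O 1.000
→ C5H4F2O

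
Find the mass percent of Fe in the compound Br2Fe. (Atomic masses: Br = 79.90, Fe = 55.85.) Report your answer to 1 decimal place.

Molar mass = 2(79.90) + 1(55.85) = 215.650 g/mol
Mass of Fe per mole = 1 × 55.85 = 55.850 g
% Fe = 55.850 / 215.650 × 100 = 25.9%

25.9%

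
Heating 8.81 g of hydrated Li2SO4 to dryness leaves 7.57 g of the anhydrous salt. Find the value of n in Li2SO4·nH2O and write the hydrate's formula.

Mass of water lost = 8.81 − 7.57 = 1.24 g → 1.24 / 18.02 = 0.06881 mol H2O
Molar mass of Li2SO4 = 109.95 g/mol → mol Li2SO4 = 7.57 / 109.95 = 0.06885
n = 0.06881 / 0.06885 = 1.00 ≈ 1 → Li2SO4·H2O

Li2SO4·H2O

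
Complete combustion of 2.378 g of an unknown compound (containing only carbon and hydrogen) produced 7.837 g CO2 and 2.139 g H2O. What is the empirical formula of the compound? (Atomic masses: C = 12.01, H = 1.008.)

C3H4

mol C = 7.837 / 44.01 = 0.1781; mass C = 0.1781 × 12.01 = 2.139 g
mol H = 2 × (2.139 / 18.02) = 0.2374; mass H = 0.2374 × 1.008 = 0.2393 g
Ratios (÷ 0.1781): C 1.000, H 1.333
Multiply by 3: C 3.00, H 4.00 → C3H4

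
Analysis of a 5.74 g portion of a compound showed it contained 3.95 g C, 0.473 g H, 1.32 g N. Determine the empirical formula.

n(C) = 3.95/12.01 = 0.3289, n(H) = 0.473/1.008 = 0.4692, n(N) = 1.32/14.01 = 0.09422
Divide by the smallest (0.09422 mol N): C 3.491, H 4.980, N 1.000
Multiply by 2: C 6.98, H 9.96, N 2.00 → C7H10N2

C7H10N2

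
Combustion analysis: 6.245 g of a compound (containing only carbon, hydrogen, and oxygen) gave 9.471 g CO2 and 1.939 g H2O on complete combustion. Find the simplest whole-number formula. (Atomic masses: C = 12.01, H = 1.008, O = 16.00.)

CHO

mol C = 9.471 / 44.01 = 0.2152; mass C = 0.2152 × 12.01 = 2.585 g
mol H = 2 × (1.939 / 18.02) = 0.2152; mass H = 0.2152 × 1.008 = 0.2169 g
mass O = 6.245 − (2.801) = 3.444 g → mol O = 0.2152
Ratios (÷ 0.2152): C 1.000, H 1.000, O 1.000
Ratio ≈ 1:1:1, so the empirical formula is CHO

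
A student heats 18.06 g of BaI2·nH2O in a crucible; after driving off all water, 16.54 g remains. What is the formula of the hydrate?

BaI2·2H2O

Mass of water lost = 18.06 − 16.54 = 1.52 g → 1.52 / 18.02 = 0.08435 mol H2O
Molar mass of BaI2 = 391.13 g/mol → mol BaI2 = 16.54 / 391.13 = 0.04229
n = 0.08435 / 0.04229 = 1.99 ≈ 2 → BaI2·2H2O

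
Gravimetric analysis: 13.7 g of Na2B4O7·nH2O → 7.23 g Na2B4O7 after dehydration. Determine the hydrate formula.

Mass of water lost = 13.7 − 7.23 = 6.47 g → 6.47 / 18.02 = 0.359 mol H2O
Molar mass of Na2B4O7 = 201.22 g/mol → mol Na2B4O7 = 7.23 / 201.22 = 0.03593
n = 0.359 / 0.03593 = 9.99 ≈ 10 → Na2B4O7·10H2O

Na2B4O7·10H2O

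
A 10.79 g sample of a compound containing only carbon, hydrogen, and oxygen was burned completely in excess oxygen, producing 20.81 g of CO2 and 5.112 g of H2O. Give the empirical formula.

mol C = 20.81 / 44.01 = 0.4728; mass C = 0.4728 × 12.01 = 5.679 g
mol H = 2 × (5.112 / 18.02) = 0.5674; mass H = 0.5674 × 1.008 = 0.5719 g
mass O = 10.79 − (6.251) = 4.539 g → mol O = 0.2837
Smallest is O at 0.2837 mol; normalising gives C 1.667, H 2.000, O 1.000
×3: C 5.00, H 6.00, O 3.00 → C5H6O3

C5H6O3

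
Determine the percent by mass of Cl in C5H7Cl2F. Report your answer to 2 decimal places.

Molar mass = 5(12.01) + 7(1.008) + 2(35.45) + 1(19.00) = 157.006 g/mol
Mass of Cl per mole = 2 × 35.45 = 70.900 g
% Cl = 70.900 / 157.006 × 100 = 45.16%

45.16%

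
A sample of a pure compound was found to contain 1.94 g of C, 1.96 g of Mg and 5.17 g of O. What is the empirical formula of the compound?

C2MgO4

n(C) = 1.94/12.01 = 0.1615, n(Mg) = 1.96/24.31 = 0.08063, n(O) = 5.17/16.00 = 0.3231
Smallest is Mg at 0.08063 mol; normalising gives C 2.003, Mg 1.000, O 4.008
→ C2MgO4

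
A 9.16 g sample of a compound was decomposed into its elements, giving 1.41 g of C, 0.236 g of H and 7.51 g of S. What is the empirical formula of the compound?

CH2S2

n(C) = 1.41/12.01 = 0.1174, n(H) = 0.236/1.008 = 0.2341, n(S) = 7.51/32.07 = 0.2342
Ratios (÷ 0.1174): C 1.000, H 1.994, S 1.995
→ CH2S2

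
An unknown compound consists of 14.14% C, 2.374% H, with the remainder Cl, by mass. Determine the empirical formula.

Assume 100 g: 14.14 g C, 2.374 g H, 83.486 g Cl.
n(C) = 14.14/12.01 = 1.177, n(H) = 2.374/1.008 = 2.355, n(Cl) = 83.486/35.45 = 2.355
Smallest is C at 1.177 mol; normalising gives C 1.000, H 2.000, Cl 2.000
Ratio ≈ 1:2:2, so the empirical formula is CH2Cl2

CH2Cl2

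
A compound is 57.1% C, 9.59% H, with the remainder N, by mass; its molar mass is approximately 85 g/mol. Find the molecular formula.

C4H8N2

Assume 100 g: 57.1 g C, 9.59 g H, 33.31 g N.
Moles — C: 57.1 / 12.01 = 4.754 mol; H: 9.59 / 1.008 = 9.514 mol; N: 33.31 / 14.01 = 2.378 mol
Smallest is N at 2.378 mol; normalising gives C 2.000, H 4.001, N 1.000
→ C2H4N
Empirical-formula mass = 42.06 g/mol
n = 85 / 42.06 = 2.02 ≈ 2
Molecular formula = (C2H4N)×2 = C4H8N2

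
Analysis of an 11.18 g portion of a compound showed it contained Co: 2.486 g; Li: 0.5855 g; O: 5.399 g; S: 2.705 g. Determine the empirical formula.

Co: 2.486 g ÷ 58.93 g/mol = 0.04219 mol
Li: 0.5855 g ÷ 6.94 g/mol = 0.08437 mol
O: 5.399 g ÷ 16.00 g/mol = 0.3374 mol
S: 2.705 g ÷ 32.07 g/mol = 0.08435 mol
Ratios (÷ 0.04219): Co 1.000, Li 2.000, O 7.999, S 1.999
Ratio ≈ 1:2:8:2, so the empirical formula is CoLi2O8S2

CoLi2O8S2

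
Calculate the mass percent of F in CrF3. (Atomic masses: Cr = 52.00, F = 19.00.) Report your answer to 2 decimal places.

52.29%

Molar mass = 1(52.00) + 3(19.00) = 109.000 g/mol
Mass of F per mole = 3 × 19.00 = 57.000 g
% F = 57.000 / 109.000 × 100 = 52.29%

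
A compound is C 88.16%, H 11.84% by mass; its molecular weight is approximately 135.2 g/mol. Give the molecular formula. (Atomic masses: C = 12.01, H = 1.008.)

Assume 100 g: 88.16 g C, 11.84 g H.
C: 88.16 g ÷ 12.01 g/mol = 7.341 mol
H: 11.84 g ÷ 1.008 g/mol = 11.75 mol
Smallest is C at 7.341 mol; normalising gives C 1.000, H 1.600
×5: C 5.00, H 8.00 → C5H8
Empirical-formula mass = 68.11 g/mol
n = 135.2 / 68.11 = 1.98 ≈ 2
Molecular formula = (C5H8)×2 = C10H16

C10H16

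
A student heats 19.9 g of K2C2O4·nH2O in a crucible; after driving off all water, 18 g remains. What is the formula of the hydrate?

K2C2O4·H2O

Mass of water lost = 19.9 − 18 = 1.9 g → 1.9 / 18.02 = 0.1054 mol H2O
Molar mass of K2C2O4 = 166.22 g/mol → mol K2C2O4 = 18 / 166.22 = 0.1083
n = 0.1054 / 0.1083 = 0.97 ≈ 1 → K2C2O4·H2O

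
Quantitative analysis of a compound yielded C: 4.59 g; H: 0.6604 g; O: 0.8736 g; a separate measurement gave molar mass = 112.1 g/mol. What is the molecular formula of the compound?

C: 4.59 g ÷ 12.01 g/mol = 0.3822 mol
H: 0.6604 g ÷ 1.008 g/mol = 0.6552 mol
O: 0.8736 g ÷ 16.00 g/mol = 0.0546 mol
Ratios (÷ 0.0546): C 7.000, H 11.999, O 1.000
→ C7H12O
Empirical-formula mass = 112.17 g/mol
n = 112.1 / 112.17 = 1.00 ≈ 1
Molecular formula = empirical formula = C7H12O

C7H12O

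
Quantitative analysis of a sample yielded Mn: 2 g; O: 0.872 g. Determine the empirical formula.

Moles — Mn: 2 / 54.94 = 0.0364 mol; O: 0.872 / 16.00 = 0.0545 mol
Smallest is Mn at 0.0364 mol; normalising gives Mn 1.000, O 1.497
×2: Mn 2.00, O 2.99 → Mn2O3

Mn2O3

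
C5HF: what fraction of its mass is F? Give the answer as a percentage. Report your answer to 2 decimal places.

23.73%

Molar mass = 5(12.01) + 1(1.008) + 1(19.00) = 80.058 g/mol
Mass of F per mole = 1 × 19.00 = 19.000 g
% F = 19.000 / 80.058 × 100 = 23.73%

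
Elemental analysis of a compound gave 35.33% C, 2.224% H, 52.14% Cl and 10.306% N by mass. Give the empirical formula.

Assume 100 g: 35.33 g C, 2.224 g H, 52.14 g Cl, 10.306 g N.
Moles — C: 35.33 / 12.01 = 2.942 mol; H: 2.224 / 1.008 = 2.206 mol; Cl: 52.14 / 35.45 = 1.471 mol; N: 10.306 / 14.01 = 0.7356 mol
Smallest is N at 0.7356 mol; normalising gives C 3.999, H 2.999, Cl 1.999, N 1.000
≈ 4:3:2:1 → C4H3Cl2N

C4H3Cl2N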